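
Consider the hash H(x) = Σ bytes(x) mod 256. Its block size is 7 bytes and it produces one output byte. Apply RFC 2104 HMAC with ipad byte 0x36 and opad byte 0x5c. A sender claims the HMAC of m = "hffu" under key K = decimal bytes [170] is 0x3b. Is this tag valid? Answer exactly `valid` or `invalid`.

invalid

Key decimal bytes [170] = aa is 1 byte ≤ B = 7; zero-pad to 7 bytes: K' = aa 00 00 00 00 00 00.
K' ⊕ ipad = 9c 36 36 36 36 36 36; K' ⊕ opad = f6 5c 5c 5c 5c 5c 5c.
Inner hash: sum = 156+54+54+54+54+54+54+104+102+102+117 = 905; mod 256 = 137 → 89.
Outer hash (recomputed tag): sum = 246+92+92+92+92+92+92+137 = 935; mod 256 = 167 → a7.
Recomputed tag = a7; claimed = 3b → mismatch.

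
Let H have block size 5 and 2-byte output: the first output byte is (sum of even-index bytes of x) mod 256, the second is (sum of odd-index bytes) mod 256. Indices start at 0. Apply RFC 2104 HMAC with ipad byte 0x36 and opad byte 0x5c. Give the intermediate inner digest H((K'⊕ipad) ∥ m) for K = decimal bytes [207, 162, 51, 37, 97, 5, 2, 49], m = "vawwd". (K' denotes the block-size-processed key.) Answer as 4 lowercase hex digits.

Key decimal bytes [207, 162, 51, 37, 97, 5, 2, 49] = cf a2 33 25 61 05 02 31 is 8 bytes > B = 5, so hash it first: H(key) = 65 fd, then zero-pad to 5 bytes: K' = 65 fd 00 00 00.
K' ⊕ ipad = 53 cb 36 36 36.
Inner input = 53 cb 36 36 36 ∥ 76 61 77 77 64.
Inner hash: even-index sum = 407 mod 256 = 151; odd-index sum = 594 mod 256 = 82 → 97 52.

9752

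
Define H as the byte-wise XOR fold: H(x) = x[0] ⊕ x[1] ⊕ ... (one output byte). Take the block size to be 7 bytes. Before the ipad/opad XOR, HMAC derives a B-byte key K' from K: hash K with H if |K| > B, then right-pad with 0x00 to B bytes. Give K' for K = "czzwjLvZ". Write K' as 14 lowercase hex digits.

1e000000000000

|K| = 8 > B = 7, so first hash the key.
H(K): XOR 63⊕7a⊕7a⊕77⊕6a⊕4c⊕76⊕5a = 1e.
Zero-pad H(K) = 1e to 7 bytes: K' = 1e 00 00 00 00 00 00.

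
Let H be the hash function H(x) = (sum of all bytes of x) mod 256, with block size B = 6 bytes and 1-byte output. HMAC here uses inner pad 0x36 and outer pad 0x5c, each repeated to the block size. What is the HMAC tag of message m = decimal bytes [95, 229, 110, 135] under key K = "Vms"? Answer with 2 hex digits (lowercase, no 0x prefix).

Key "Vms" = 56 6d 73 is 3 bytes ≤ B = 6; zero-pad to 6 bytes: K' = 56 6d 73 00 00 00.
K' ⊕ ipad = 60 5b 45 36 36 36.  K' ⊕ opad = 0a 31 2f 5c 5c 5c.
Inner input = (K'⊕ipad) ∥ m = 60 5b 45 36 36 36 ∥ 5f e5 6e 87.
Inner hash: sum = 96+91+69+54+54+54+95+229+110+135 = 987; mod 256 = 219 → db.
Outer input = (K'⊕opad) ∥ inner = 0a 31 2f 5c 5c 5c ∥ db.
Outer hash (tag): sum = 10+49+47+92+92+92+219 = 601; mod 256 = 89 → 59.

59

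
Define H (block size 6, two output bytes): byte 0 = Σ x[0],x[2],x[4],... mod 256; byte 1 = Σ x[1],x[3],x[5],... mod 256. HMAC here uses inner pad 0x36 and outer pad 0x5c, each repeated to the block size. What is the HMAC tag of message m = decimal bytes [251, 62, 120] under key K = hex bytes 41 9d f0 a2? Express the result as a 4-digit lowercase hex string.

Key hex bytes 41 9d f0 a2 is 4 bytes ≤ B = 6; zero-pad to 6 bytes: K' = 41 9d f0 a2 00 00.
K' ⊕ ipad = 77 ab c6 94 36 36.  K' ⊕ opad = 1d c1 ac fe 5c 5c.
Inner input = (K'⊕ipad) ∥ m = 77 ab c6 94 36 36 ∥ fb 3e 78.
Inner hash: even-index sum = 742 mod 256 = 230; odd-index sum = 435 mod 256 = 179 → e6 b3.
Outer input = (K'⊕opad) ∥ inner = 1d c1 ac fe 5c 5c ∥ e6 b3.
Outer hash (tag): even-index sum = 523 mod 256 = 11; odd-index sum = 718 mod 256 = 206 → 0b ce.

0bce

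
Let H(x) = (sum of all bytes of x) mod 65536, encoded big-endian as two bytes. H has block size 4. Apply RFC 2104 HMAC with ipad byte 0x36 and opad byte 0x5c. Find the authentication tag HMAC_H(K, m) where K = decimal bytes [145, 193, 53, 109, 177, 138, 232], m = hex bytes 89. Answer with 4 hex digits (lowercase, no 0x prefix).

01a4

Key decimal bytes [145, 193, 53, 109, 177, 138, 232] = 91 c1 35 6d b1 8a e8 is 7 bytes > B = 4, so hash it first: H(key) = 04 17, then zero-pad to 4 bytes: K' = 04 17 00 00.
K' ⊕ ipad = 32 21 36 36.  K' ⊕ opad = 58 4b 5c 5c.
Inner input = (K'⊕ipad) ∥ m = 32 21 36 36 ∥ 89.
Inner hash: sum = 50+33+54+54+137 = 328 → 01 48.
Outer input = (K'⊕opad) ∥ inner = 58 4b 5c 5c ∥ 01 48.
Outer hash (tag): sum = 88+75+92+92+1+72 = 420 → 01 a4.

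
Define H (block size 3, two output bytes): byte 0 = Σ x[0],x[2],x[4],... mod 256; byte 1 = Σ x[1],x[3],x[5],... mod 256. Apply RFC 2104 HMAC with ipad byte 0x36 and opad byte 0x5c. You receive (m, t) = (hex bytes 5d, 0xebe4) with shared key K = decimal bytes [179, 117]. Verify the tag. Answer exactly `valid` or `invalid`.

valid

Key decimal bytes [179, 117] = b3 75 is 2 bytes ≤ B = 3; zero-pad to 3 bytes: K' = b3 75 00.
K' ⊕ ipad = 85 43 36; K' ⊕ opad = ef 29 5c.
Inner hash: even-index sum = 187 mod 256 = 187; odd-index sum = 160 mod 256 = 160 → bb a0.
Outer hash (recomputed tag): even-index sum = 491 mod 256 = 235; odd-index sum = 228 mod 256 = 228 → eb e4.
Recomputed tag = ebe4; claimed = ebe4 → match.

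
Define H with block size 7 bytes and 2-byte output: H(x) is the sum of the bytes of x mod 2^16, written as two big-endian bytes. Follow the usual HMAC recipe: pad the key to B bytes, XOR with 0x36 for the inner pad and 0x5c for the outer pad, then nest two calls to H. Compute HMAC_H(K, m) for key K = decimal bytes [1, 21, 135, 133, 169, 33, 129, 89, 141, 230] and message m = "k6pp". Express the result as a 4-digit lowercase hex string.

Key decimal bytes [1, 21, 135, 133, 169, 33, 129, 89, 141, 230] = 01 15 87 85 a9 21 81 59 8d e6 is 10 bytes > B = 7, so hash it first: H(key) = 04 39, then zero-pad to 7 bytes: K' = 04 39 00 00 00 00 00.
K' ⊕ ipad = 32 0f 36 36 36 36 36.  K' ⊕ opad = 58 65 5c 5c 5c 5c 5c.
Inner input = (K'⊕ipad) ∥ m = 32 0f 36 36 36 36 36 ∥ 6b 36 70 70.
Inner hash: sum = 50+15+54+54+54+54+54+107+54+112+112 = 720 → 02 d0.
Outer input = (K'⊕opad) ∥ inner = 58 65 5c 5c 5c 5c 5c ∥ 02 d0.
Outer hash (tag): sum = 88+101+92+92+92+92+92+2+208 = 859 → 03 5b.

035b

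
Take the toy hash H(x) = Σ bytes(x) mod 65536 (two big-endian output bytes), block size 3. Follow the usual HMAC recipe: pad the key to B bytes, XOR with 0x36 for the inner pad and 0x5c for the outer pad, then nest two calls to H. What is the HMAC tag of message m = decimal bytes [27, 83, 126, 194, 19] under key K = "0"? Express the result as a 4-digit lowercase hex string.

Key "0" = 30 is 1 byte ≤ B = 3; zero-pad to 3 bytes: K' = 30 00 00.
K' ⊕ ipad = 06 36 36.  K' ⊕ opad = 6c 5c 5c.
Inner input = (K'⊕ipad) ∥ m = 06 36 36 ∥ 1b 53 7e c2 13.
Inner hash: sum = 6+54+54+27+83+126+194+19 = 563 → 02 33.
Outer input = (K'⊕opad) ∥ inner = 6c 5c 5c ∥ 02 33.
Outer hash (tag): sum = 108+92+92+2+51 = 345 → 01 59.

0159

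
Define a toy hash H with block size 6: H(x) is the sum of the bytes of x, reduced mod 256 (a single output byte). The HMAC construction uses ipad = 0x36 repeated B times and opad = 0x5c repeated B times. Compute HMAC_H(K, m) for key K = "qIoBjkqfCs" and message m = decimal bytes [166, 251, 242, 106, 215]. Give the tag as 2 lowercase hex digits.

3a

Key "qIoBjkqfCs" = 71 49 6f 42 6a 6b 71 66 43 73 is 10 bytes > B = 6, so hash it first: H(key) = cd, then zero-pad to 6 bytes: K' = cd 00 00 00 00 00.
K' ⊕ ipad = fb 36 36 36 36 36.  K' ⊕ opad = 91 5c 5c 5c 5c 5c.
Inner input = (K'⊕ipad) ∥ m = fb 36 36 36 36 36 ∥ a6 fb f2 6a d7.
Inner hash: sum = 251+54+54+54+54+54+166+251+242+106+215 = 1501; mod 256 = 221 → dd.
Outer input = (K'⊕opad) ∥ inner = 91 5c 5c 5c 5c 5c ∥ dd.
Outer hash (tag): sum = 145+92+92+92+92+92+221 = 826; mod 256 = 58 → 3a.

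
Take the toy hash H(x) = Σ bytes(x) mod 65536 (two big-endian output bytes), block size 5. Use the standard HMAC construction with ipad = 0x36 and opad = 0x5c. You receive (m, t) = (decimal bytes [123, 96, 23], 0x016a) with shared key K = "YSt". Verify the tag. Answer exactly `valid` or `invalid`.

valid

Key "YSt" = 59 53 74 is 3 bytes ≤ B = 5; zero-pad to 5 bytes: K' = 59 53 74 00 00.
K' ⊕ ipad = 6f 65 42 36 36; K' ⊕ opad = 05 0f 28 5c 5c.
Inner hash: sum = 111+101+66+54+54+123+96+23 = 628 → 02 74.
Outer hash (recomputed tag): sum = 5+15+40+92+92+2+116 = 362 → 01 6a.
Recomputed tag = 016a; claimed = 016a → match.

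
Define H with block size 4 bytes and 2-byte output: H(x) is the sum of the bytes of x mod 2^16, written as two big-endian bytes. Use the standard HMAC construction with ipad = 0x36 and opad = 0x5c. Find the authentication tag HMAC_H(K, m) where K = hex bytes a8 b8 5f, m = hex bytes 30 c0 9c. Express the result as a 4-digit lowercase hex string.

0291

Key hex bytes a8 b8 5f is 3 bytes ≤ B = 4; zero-pad to 4 bytes: K' = a8 b8 5f 00.
K' ⊕ ipad = 9e 8e 69 36.  K' ⊕ opad = f4 e4 03 5c.
Inner input = (K'⊕ipad) ∥ m = 9e 8e 69 36 ∥ 30 c0 9c.
Inner hash: sum = 158+142+105+54+48+192+156 = 855 → 03 57.
Outer input = (K'⊕opad) ∥ inner = f4 e4 03 5c ∥ 03 57.
Outer hash (tag): sum = 244+228+3+92+3+87 = 657 → 02 91.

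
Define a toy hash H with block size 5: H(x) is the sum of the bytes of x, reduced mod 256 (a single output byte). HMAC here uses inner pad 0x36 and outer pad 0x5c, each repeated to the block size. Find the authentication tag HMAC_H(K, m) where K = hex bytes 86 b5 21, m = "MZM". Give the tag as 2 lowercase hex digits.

Key hex bytes 86 b5 21 is 3 bytes ≤ B = 5; zero-pad to 5 bytes: K' = 86 b5 21 00 00.
K' ⊕ ipad = b0 83 17 36 36.  K' ⊕ opad = da e9 7d 5c 5c.
Inner input = (K'⊕ipad) ∥ m = b0 83 17 36 36 ∥ 4d 5a 4d.
Inner hash: sum = 176+131+23+54+54+77+90+77 = 682; mod 256 = 170 → aa.
Outer input = (K'⊕opad) ∥ inner = da e9 7d 5c 5c ∥ aa.
Outer hash (tag): sum = 218+233+125+92+92+170 = 930; mod 256 = 162 → a2.

a2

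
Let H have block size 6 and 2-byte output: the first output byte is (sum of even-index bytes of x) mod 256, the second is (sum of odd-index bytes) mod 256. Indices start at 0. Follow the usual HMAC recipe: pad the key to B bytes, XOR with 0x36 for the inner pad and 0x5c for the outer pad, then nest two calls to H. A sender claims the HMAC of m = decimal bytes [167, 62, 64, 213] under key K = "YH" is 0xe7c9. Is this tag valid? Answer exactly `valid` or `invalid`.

Key "YH" = 59 48 is 2 bytes ≤ B = 6; zero-pad to 6 bytes: K' = 59 48 00 00 00 00.
K' ⊕ ipad = 6f 7e 36 36 36 36; K' ⊕ opad = 05 14 5c 5c 5c 5c.
Inner hash: even-index sum = 450 mod 256 = 194; odd-index sum = 509 mod 256 = 253 → c2 fd.
Outer hash (recomputed tag): even-index sum = 383 mod 256 = 127; odd-index sum = 457 mod 256 = 201 → 7f c9.
Recomputed tag = 7fc9; claimed = e7c9 → mismatch.

invalid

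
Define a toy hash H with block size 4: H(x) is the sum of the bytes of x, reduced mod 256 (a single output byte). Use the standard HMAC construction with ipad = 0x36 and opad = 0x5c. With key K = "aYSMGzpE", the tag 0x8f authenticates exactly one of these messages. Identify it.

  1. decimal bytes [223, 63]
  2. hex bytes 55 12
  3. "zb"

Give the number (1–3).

Key "aYSMGzpE" = 61 59 53 4d 47 7a 70 45 is 8 bytes > B = 4, so hash it first: H(key) = d0, then zero-pad to 4 bytes: K' = d0 00 00 00.
K' ⊕ ipad = e6 36 36 36; K' ⊕ opad = 8c 5c 5c 5c.
m1: inner = H(e6 36 36 36 df 3f) = a6; tag = H(8c 5c 5c 5c a6) = 46
m2: inner = H(e6 36 36 36 55 12) = ef; tag = H(8c 5c 5c 5c ef) = 8f ← matches
m3: inner = H(e6 36 36 36 7a 62) = 64; tag = H(8c 5c 5c 5c 64) = 04

2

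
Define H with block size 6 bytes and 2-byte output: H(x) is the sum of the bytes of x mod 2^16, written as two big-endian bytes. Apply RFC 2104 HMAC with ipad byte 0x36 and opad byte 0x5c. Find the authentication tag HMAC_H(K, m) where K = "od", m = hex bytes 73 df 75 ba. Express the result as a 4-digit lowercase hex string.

Key "od" = 6f 64 is 2 bytes ≤ B = 6; zero-pad to 6 bytes: K' = 6f 64 00 00 00 00.
K' ⊕ ipad = 59 52 36 36 36 36.  K' ⊕ opad = 33 38 5c 5c 5c 5c.
Inner input = (K'⊕ipad) ∥ m = 59 52 36 36 36 36 ∥ 73 df 75 ba.
Inner hash: sum = 89+82+54+54+54+54+115+223+117+186 = 1028 → 04 04.
Outer input = (K'⊕opad) ∥ inner = 33 38 5c 5c 5c 5c ∥ 04 04.
Outer hash (tag): sum = 51+56+92+92+92+92+4+4 = 483 → 01 e3.

01e3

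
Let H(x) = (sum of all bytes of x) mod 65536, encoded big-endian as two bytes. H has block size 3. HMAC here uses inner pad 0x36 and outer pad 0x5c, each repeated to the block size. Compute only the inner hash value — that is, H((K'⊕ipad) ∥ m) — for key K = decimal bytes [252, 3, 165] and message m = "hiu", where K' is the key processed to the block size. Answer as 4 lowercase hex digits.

Key decimal bytes [252, 3, 165] = fc 03 a5 is exactly B = 3 bytes: K' = fc 03 a5.
K' ⊕ ipad = ca 35 93.
Inner input = ca 35 93 ∥ 68 69 75.
Inner hash: sum = 202+53+147+104+105+117 = 728 → 02 d8.

02d8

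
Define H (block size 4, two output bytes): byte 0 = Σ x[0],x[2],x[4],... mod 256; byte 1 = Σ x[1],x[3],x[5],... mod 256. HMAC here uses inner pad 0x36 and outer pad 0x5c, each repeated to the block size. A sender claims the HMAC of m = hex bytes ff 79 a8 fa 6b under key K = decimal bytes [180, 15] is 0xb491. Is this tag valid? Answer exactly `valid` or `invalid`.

invalid

Key decimal bytes [180, 15] = b4 0f is 2 bytes ≤ B = 4; zero-pad to 4 bytes: K' = b4 0f 00 00.
K' ⊕ ipad = 82 39 36 36; K' ⊕ opad = e8 53 5c 5c.
Inner hash: even-index sum = 714 mod 256 = 202; odd-index sum = 482 mod 256 = 226 → ca e2.
Outer hash (recomputed tag): even-index sum = 526 mod 256 = 14; odd-index sum = 401 mod 256 = 145 → 0e 91.
Recomputed tag = 0e91; claimed = b491 → mismatch.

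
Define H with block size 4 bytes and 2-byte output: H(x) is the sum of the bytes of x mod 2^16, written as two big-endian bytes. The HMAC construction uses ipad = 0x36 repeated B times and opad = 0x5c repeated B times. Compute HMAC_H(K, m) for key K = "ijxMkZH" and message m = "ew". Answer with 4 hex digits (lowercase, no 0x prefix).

0220

Key "ijxMkZH" = 69 6a 78 4d 6b 5a 48 is 7 bytes > B = 4, so hash it first: H(key) = 02 a5, then zero-pad to 4 bytes: K' = 02 a5 00 00.
K' ⊕ ipad = 34 93 36 36.  K' ⊕ opad = 5e f9 5c 5c.
Inner input = (K'⊕ipad) ∥ m = 34 93 36 36 ∥ 65 77.
Inner hash: sum = 52+147+54+54+101+119 = 527 → 02 0f.
Outer input = (K'⊕opad) ∥ inner = 5e f9 5c 5c ∥ 02 0f.
Outer hash (tag): sum = 94+249+92+92+2+15 = 544 → 02 20.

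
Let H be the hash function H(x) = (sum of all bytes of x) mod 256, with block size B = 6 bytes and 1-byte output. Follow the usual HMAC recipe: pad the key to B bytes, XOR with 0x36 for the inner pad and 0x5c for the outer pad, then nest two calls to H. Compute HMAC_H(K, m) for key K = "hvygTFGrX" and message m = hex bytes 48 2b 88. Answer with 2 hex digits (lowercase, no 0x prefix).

Key "hvygTFGrX" = 68 76 79 67 54 46 47 72 58 is 9 bytes > B = 6, so hash it first: H(key) = 69, then zero-pad to 6 bytes: K' = 69 00 00 00 00 00.
K' ⊕ ipad = 5f 36 36 36 36 36.  K' ⊕ opad = 35 5c 5c 5c 5c 5c.
Inner input = (K'⊕ipad) ∥ m = 5f 36 36 36 36 36 ∥ 48 2b 88.
Inner hash: sum = 95+54+54+54+54+54+72+43+136 = 616; mod 256 = 104 → 68.
Outer input = (K'⊕opad) ∥ inner = 35 5c 5c 5c 5c 5c ∥ 68.
Outer hash (tag): sum = 53+92+92+92+92+92+104 = 617; mod 256 = 105 → 69.

69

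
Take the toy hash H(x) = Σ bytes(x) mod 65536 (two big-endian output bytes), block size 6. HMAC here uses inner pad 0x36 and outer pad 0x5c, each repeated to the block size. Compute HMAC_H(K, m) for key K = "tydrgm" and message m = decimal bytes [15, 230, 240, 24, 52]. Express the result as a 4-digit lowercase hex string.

0127

Key "tydrgm" = 74 79 64 72 67 6d is exactly B = 6 bytes: K' = 74 79 64 72 67 6d.
K' ⊕ ipad = 42 4f 52 44 51 5b.  K' ⊕ opad = 28 25 38 2e 3b 31.
Inner input = (K'⊕ipad) ∥ m = 42 4f 52 44 51 5b ∥ 0f e6 f0 18 34.
Inner hash: sum = 66+79+82+68+81+91+15+230+240+24+52 = 1028 → 04 04.
Outer input = (K'⊕opad) ∥ inner = 28 25 38 2e 3b 31 ∥ 04 04.
Outer hash (tag): sum = 40+37+56+46+59+49+4+4 = 295 → 01 27.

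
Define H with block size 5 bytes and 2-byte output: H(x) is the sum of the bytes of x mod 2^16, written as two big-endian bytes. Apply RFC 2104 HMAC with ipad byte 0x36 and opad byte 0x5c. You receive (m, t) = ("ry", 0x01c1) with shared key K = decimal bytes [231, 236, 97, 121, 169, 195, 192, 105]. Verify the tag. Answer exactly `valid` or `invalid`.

Key decimal bytes [231, 236, 97, 121, 169, 195, 192, 105] = e7 ec 61 79 a9 c3 c0 69 is 8 bytes > B = 5, so hash it first: H(key) = 05 42, then zero-pad to 5 bytes: K' = 05 42 00 00 00.
K' ⊕ ipad = 33 74 36 36 36; K' ⊕ opad = 59 1e 5c 5c 5c.
Inner hash: sum = 51+116+54+54+54+114+121 = 564 → 02 34.
Outer hash (recomputed tag): sum = 89+30+92+92+92+2+52 = 449 → 01 c1.
Recomputed tag = 01c1; claimed = 01c1 → match.

valid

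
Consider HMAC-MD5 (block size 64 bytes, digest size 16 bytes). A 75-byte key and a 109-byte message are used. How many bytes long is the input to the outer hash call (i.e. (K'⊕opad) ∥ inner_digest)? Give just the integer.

Key is 75 > 64 bytes, so it is hashed to 16 bytes then zero-padded to 64: |K'| = 64.
Outer input = (K'⊕opad) ∥ H(inner) → 64 + 16 = 80 bytes.

80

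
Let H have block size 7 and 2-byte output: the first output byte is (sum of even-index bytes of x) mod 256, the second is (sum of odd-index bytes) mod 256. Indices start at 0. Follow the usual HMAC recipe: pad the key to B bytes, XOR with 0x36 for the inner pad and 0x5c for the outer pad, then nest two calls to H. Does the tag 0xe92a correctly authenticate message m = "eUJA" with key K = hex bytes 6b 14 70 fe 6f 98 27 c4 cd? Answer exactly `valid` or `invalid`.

Key hex bytes 6b 14 70 fe 6f 98 27 c4 cd is 9 bytes > B = 7, so hash it first: H(key) = 3e 6e, then zero-pad to 7 bytes: K' = 3e 6e 00 00 00 00 00.
K' ⊕ ipad = 08 58 36 36 36 36 36; K' ⊕ opad = 62 32 5c 5c 5c 5c 5c.
Inner hash: even-index sum = 320 mod 256 = 64; odd-index sum = 371 mod 256 = 115 → 40 73.
Outer hash (recomputed tag): even-index sum = 489 mod 256 = 233; odd-index sum = 298 mod 256 = 42 → e9 2a.
Recomputed tag = e92a; claimed = e92a → match.

valid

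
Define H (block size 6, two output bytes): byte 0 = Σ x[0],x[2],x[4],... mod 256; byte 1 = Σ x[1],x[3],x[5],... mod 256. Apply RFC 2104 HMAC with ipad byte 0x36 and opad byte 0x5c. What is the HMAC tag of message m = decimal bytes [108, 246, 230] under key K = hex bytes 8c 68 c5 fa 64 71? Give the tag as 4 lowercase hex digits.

Key hex bytes 8c 68 c5 fa 64 71 is exactly B = 6 bytes: K' = 8c 68 c5 fa 64 71.
K' ⊕ ipad = ba 5e f3 cc 52 47.  K' ⊕ opad = d0 34 99 a6 38 2d.
Inner input = (K'⊕ipad) ∥ m = ba 5e f3 cc 52 47 ∥ 6c f6 e6.
Inner hash: even-index sum = 849 mod 256 = 81; odd-index sum = 615 mod 256 = 103 → 51 67.
Outer input = (K'⊕opad) ∥ inner = d0 34 99 a6 38 2d ∥ 51 67.
Outer hash (tag): even-index sum = 498 mod 256 = 242; odd-index sum = 366 mod 256 = 110 → f2 6e.

f26e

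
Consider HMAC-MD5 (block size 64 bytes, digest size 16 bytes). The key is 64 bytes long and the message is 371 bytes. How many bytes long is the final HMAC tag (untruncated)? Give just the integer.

16

The tag is one MD5 digest: 16 bytes.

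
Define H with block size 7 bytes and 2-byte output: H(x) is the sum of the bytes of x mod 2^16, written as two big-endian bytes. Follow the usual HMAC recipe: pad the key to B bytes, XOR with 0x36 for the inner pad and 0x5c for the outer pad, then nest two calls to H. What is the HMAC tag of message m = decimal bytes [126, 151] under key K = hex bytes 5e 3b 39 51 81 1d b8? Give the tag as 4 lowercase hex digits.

0350

Key hex bytes 5e 3b 39 51 81 1d b8 is exactly B = 7 bytes: K' = 5e 3b 39 51 81 1d b8.
K' ⊕ ipad = 68 0d 0f 67 b7 2b 8e.  K' ⊕ opad = 02 67 65 0d dd 41 e4.
Inner input = (K'⊕ipad) ∥ m = 68 0d 0f 67 b7 2b 8e ∥ 7e 97.
Inner hash: sum = 104+13+15+103+183+43+142+126+151 = 880 → 03 70.
Outer input = (K'⊕opad) ∥ inner = 02 67 65 0d dd 41 e4 ∥ 03 70.
Outer hash (tag): sum = 2+103+101+13+221+65+228+3+112 = 848 → 03 50.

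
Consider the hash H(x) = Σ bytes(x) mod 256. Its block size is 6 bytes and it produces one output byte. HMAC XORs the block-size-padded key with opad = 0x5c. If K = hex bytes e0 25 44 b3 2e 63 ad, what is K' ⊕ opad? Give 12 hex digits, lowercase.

665c5c5c5c5c

Key hex bytes e0 25 44 b3 2e 63 ad is 7 bytes > B = 6, so hash it first: H(key) = 3a, then zero-pad to 6 bytes: K' = 3a 00 00 00 00 00.
XOR each byte with 0x5c: 3a⊕5c=66, 00⊕5c=5c, 00⊕5c=5c, 00⊕5c=5c, 00⊕5c=5c, 00⊕5c=5c.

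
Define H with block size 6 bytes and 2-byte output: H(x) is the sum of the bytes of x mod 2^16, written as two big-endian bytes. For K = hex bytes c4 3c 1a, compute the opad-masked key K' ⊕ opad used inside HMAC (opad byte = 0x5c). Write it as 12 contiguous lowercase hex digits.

Key hex bytes c4 3c 1a is 3 bytes ≤ B = 6; zero-pad to 6 bytes: K' = c4 3c 1a 00 00 00.
XOR each byte with 0x5c: c4⊕5c=98, 3c⊕5c=60, 1a⊕5c=46, 00⊕5c=5c, 00⊕5c=5c, 00⊕5c=5c.

9860465c5c5c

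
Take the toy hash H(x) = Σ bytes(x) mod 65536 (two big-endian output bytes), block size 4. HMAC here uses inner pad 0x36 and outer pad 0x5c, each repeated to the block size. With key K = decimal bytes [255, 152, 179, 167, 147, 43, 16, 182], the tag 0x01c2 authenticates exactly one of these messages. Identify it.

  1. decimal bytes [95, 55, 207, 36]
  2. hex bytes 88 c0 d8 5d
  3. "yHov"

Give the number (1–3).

3

Key decimal bytes [255, 152, 179, 167, 147, 43, 16, 182] = ff 98 b3 a7 93 2b 10 b6 is 8 bytes > B = 4, so hash it first: H(key) = 04 75, then zero-pad to 4 bytes: K' = 04 75 00 00.
K' ⊕ ipad = 32 43 36 36; K' ⊕ opad = 58 29 5c 5c.
m1: inner = H(32 43 36 36 5f 37 cf 24) = 02 6a; tag = H(58 29 5c 5c 02 6a) = 01a5
m2: inner = H(32 43 36 36 88 c0 d8 5d) = 03 5e; tag = H(58 29 5c 5c 03 5e) = 019a
m3: inner = H(32 43 36 36 79 48 6f 76) = 02 87; tag = H(58 29 5c 5c 02 87) = 01c2 ← matches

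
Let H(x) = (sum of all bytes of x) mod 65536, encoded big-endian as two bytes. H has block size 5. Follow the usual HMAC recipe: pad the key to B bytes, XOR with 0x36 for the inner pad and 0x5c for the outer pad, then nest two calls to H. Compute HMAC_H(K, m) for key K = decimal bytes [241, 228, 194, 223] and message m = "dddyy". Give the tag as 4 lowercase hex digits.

03b1

Key decimal bytes [241, 228, 194, 223] = f1 e4 c2 df is 4 bytes ≤ B = 5; zero-pad to 5 bytes: K' = f1 e4 c2 df 00.
K' ⊕ ipad = c7 d2 f4 e9 36.  K' ⊕ opad = ad b8 9e 83 5c.
Inner input = (K'⊕ipad) ∥ m = c7 d2 f4 e9 36 ∥ 64 64 64 79 79.
Inner hash: sum = 199+210+244+233+54+100+100+100+121+121 = 1482 → 05 ca.
Outer input = (K'⊕opad) ∥ inner = ad b8 9e 83 5c ∥ 05 ca.
Outer hash (tag): sum = 173+184+158+131+92+5+202 = 945 → 03 b1.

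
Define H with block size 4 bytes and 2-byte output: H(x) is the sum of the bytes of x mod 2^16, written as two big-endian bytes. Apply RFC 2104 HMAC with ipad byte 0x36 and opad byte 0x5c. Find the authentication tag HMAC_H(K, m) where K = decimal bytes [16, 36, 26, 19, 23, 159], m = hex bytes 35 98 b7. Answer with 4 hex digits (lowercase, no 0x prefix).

01aa

Key decimal bytes [16, 36, 26, 19, 23, 159] = 10 24 1a 13 17 9f is 6 bytes > B = 4, so hash it first: H(key) = 01 17, then zero-pad to 4 bytes: K' = 01 17 00 00.
K' ⊕ ipad = 37 21 36 36.  K' ⊕ opad = 5d 4b 5c 5c.
Inner input = (K'⊕ipad) ∥ m = 37 21 36 36 ∥ 35 98 b7.
Inner hash: sum = 55+33+54+54+53+152+183 = 584 → 02 48.
Outer input = (K'⊕opad) ∥ inner = 5d 4b 5c 5c ∥ 02 48.
Outer hash (tag): sum = 93+75+92+92+2+72 = 426 → 01 aa.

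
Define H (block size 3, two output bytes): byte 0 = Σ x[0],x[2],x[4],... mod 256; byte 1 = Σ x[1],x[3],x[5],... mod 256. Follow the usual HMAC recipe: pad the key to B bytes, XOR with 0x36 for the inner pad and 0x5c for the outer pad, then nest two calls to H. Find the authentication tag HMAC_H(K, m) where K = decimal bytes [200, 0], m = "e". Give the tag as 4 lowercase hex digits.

8b90

Key decimal bytes [200, 0] = c8 00 is 2 bytes ≤ B = 3; zero-pad to 3 bytes: K' = c8 00 00.
K' ⊕ ipad = fe 36 36.  K' ⊕ opad = 94 5c 5c.
Inner input = (K'⊕ipad) ∥ m = fe 36 36 ∥ 65.
Inner hash: even-index sum = 308 mod 256 = 52; odd-index sum = 155 mod 256 = 155 → 34 9b.
Outer input = (K'⊕opad) ∥ inner = 94 5c 5c ∥ 34 9b.
Outer hash (tag): even-index sum = 395 mod 256 = 139; odd-index sum = 144 mod 256 = 144 → 8b 90.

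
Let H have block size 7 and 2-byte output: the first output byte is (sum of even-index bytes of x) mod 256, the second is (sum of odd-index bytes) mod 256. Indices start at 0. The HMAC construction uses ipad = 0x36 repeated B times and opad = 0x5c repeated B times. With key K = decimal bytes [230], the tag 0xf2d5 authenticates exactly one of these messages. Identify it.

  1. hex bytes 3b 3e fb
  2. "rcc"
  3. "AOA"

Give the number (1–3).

Key decimal bytes [230] = e6 is 1 byte ≤ B = 7; zero-pad to 7 bytes: K' = e6 00 00 00 00 00 00.
K' ⊕ ipad = d0 36 36 36 36 36 36; K' ⊕ opad = ba 5c 5c 5c 5c 5c 5c.
m1: inner = H(d0 36 36 36 36 36 36 3b 3e fb) = b0 d8; tag = H(ba 5c 5c 5c 5c 5c 5c b0 d8) = a6c4
m2: inner = H(d0 36 36 36 36 36 36 72 63 63) = d5 77; tag = H(ba 5c 5c 5c 5c 5c 5c d5 77) = 45e9
m3: inner = H(d0 36 36 36 36 36 36 41 4f 41) = c1 24; tag = H(ba 5c 5c 5c 5c 5c 5c c1 24) = f2d5 ← matches

3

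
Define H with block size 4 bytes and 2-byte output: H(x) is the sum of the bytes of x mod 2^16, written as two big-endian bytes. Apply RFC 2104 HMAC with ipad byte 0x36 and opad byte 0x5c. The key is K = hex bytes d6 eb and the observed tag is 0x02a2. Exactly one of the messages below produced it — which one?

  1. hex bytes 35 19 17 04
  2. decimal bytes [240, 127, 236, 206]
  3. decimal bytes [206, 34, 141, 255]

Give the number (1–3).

Key hex bytes d6 eb is 2 bytes ≤ B = 4; zero-pad to 4 bytes: K' = d6 eb 00 00.
K' ⊕ ipad = e0 dd 36 36; K' ⊕ opad = 8a b7 5c 5c.
m1: inner = H(e0 dd 36 36 35 19 17 04) = 02 92; tag = H(8a b7 5c 5c 02 92) = 028d
m2: inner = H(e0 dd 36 36 f0 7f ec ce) = 05 52; tag = H(8a b7 5c 5c 05 52) = 0250
m3: inner = H(e0 dd 36 36 ce 22 8d ff) = 04 a5; tag = H(8a b7 5c 5c 04 a5) = 02a2 ← matches

3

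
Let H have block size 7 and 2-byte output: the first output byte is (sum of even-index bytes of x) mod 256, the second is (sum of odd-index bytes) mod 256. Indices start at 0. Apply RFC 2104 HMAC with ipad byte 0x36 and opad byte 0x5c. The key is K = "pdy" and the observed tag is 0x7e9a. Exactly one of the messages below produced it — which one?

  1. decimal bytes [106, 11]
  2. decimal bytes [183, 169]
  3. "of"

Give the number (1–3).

Key "pdy" = 70 64 79 is 3 bytes ≤ B = 7; zero-pad to 7 bytes: K' = 70 64 79 00 00 00 00.
K' ⊕ ipad = 46 52 4f 36 36 36 36; K' ⊕ opad = 2c 38 25 5c 5c 5c 5c.
m1: inner = H(46 52 4f 36 36 36 36 6a 0b) = 0c 28; tag = H(2c 38 25 5c 5c 5c 5c 0c 28) = 31fc
m2: inner = H(46 52 4f 36 36 36 36 b7 a9) = aa 75; tag = H(2c 38 25 5c 5c 5c 5c aa 75) = 7e9a ← matches
m3: inner = H(46 52 4f 36 36 36 36 6f 66) = 67 2d; tag = H(2c 38 25 5c 5c 5c 5c 67 2d) = 3657

2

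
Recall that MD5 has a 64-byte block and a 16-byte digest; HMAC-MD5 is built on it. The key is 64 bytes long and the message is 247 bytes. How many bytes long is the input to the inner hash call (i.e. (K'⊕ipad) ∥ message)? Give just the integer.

Key is 64 ≤ 64 bytes, zero-padded: |K'| = 64.
Inner input = (K'⊕ipad) ∥ m → 64 + 247 = 311 bytes.

311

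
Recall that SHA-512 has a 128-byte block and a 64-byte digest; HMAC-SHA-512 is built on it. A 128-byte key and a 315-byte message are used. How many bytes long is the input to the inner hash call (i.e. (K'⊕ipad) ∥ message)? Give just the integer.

443

Key is 128 ≤ 128 bytes, zero-padded: |K'| = 128.
Inner input = (K'⊕ipad) ∥ m → 128 + 315 = 443 bytes.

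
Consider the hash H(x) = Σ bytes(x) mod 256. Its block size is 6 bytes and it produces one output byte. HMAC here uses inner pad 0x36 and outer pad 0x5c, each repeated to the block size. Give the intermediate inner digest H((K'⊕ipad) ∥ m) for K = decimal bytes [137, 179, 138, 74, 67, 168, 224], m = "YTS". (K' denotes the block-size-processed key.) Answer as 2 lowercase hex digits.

Key decimal bytes [137, 179, 138, 74, 67, 168, 224] = 89 b3 8a 4a 43 a8 e0 is 7 bytes > B = 6, so hash it first: H(key) = db, then zero-pad to 6 bytes: K' = db 00 00 00 00 00.
K' ⊕ ipad = ed 36 36 36 36 36.
Inner input = ed 36 36 36 36 36 ∥ 59 54 53.
Inner hash: sum = 237+54+54+54+54+54+89+84+83 = 763; mod 256 = 251 → fb.

fb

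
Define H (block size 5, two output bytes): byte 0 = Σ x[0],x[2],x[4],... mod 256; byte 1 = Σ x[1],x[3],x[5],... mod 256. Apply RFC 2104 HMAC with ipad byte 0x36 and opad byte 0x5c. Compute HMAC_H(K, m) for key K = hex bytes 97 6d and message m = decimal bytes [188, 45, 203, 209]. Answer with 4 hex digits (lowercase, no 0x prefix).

9b98

Key hex bytes 97 6d is 2 bytes ≤ B = 5; zero-pad to 5 bytes: K' = 97 6d 00 00 00.
K' ⊕ ipad = a1 5b 36 36 36.  K' ⊕ opad = cb 31 5c 5c 5c.
Inner input = (K'⊕ipad) ∥ m = a1 5b 36 36 36 ∥ bc 2d cb d1.
Inner hash: even-index sum = 523 mod 256 = 11; odd-index sum = 536 mod 256 = 24 → 0b 18.
Outer input = (K'⊕opad) ∥ inner = cb 31 5c 5c 5c ∥ 0b 18.
Outer hash (tag): even-index sum = 411 mod 256 = 155; odd-index sum = 152 mod 256 = 152 → 9b 98.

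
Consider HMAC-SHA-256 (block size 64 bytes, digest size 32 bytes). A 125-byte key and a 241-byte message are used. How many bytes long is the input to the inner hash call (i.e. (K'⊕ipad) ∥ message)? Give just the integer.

305

Key is 125 > 64 bytes, so it is hashed to 32 bytes then zero-padded to 64: |K'| = 64.
Inner input = (K'⊕ipad) ∥ m → 64 + 241 = 305 bytes.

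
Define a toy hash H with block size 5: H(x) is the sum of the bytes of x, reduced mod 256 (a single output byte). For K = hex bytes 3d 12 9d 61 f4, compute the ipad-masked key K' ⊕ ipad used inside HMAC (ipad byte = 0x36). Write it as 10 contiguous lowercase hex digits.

0b24ab57c2

Key hex bytes 3d 12 9d 61 f4 is exactly B = 5 bytes: K' = 3d 12 9d 61 f4.
XOR each byte with 0x36: 3d⊕36=0b, 12⊕36=24, 9d⊕36=ab, 61⊕36=57, f4⊕36=c2.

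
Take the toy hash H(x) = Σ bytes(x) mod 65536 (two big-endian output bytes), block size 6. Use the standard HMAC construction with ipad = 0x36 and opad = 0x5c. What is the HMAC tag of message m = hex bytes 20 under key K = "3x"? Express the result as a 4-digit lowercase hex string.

024f

Key "3x" = 33 78 is 2 bytes ≤ B = 6; zero-pad to 6 bytes: K' = 33 78 00 00 00 00.
K' ⊕ ipad = 05 4e 36 36 36 36.  K' ⊕ opad = 6f 24 5c 5c 5c 5c.
Inner input = (K'⊕ipad) ∥ m = 05 4e 36 36 36 36 ∥ 20.
Inner hash: sum = 5+78+54+54+54+54+32 = 331 → 01 4b.
Outer input = (K'⊕opad) ∥ inner = 6f 24 5c 5c 5c 5c ∥ 01 4b.
Outer hash (tag): sum = 111+36+92+92+92+92+1+75 = 591 → 02 4f.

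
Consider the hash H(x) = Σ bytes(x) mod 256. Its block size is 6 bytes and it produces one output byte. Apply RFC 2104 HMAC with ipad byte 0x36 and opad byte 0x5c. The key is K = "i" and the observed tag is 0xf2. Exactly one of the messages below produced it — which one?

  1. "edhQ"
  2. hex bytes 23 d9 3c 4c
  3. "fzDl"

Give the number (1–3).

2

Key "i" = 69 is 1 byte ≤ B = 6; zero-pad to 6 bytes: K' = 69 00 00 00 00 00.
K' ⊕ ipad = 5f 36 36 36 36 36; K' ⊕ opad = 35 5c 5c 5c 5c 5c.
m1: inner = H(5f 36 36 36 36 36 65 64 68 51) = ef; tag = H(35 5c 5c 5c 5c 5c ef) = f0
m2: inner = H(5f 36 36 36 36 36 23 d9 3c 4c) = f1; tag = H(35 5c 5c 5c 5c 5c f1) = f2 ← matches
m3: inner = H(5f 36 36 36 36 36 66 7a 44 6c) = fd; tag = H(35 5c 5c 5c 5c 5c fd) = fe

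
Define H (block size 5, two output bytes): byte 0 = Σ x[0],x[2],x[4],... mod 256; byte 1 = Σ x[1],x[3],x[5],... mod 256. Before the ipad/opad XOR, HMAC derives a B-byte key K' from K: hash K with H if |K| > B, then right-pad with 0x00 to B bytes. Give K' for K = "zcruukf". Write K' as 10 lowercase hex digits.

|K| = 7 > B = 5, so first hash the key.
H(K): even-index sum = 455 mod 256 = 199; odd-index sum = 323 mod 256 = 67 → c7 43.
Zero-pad H(K) = c7 43 to 5 bytes: K' = c7 43 00 00 00.

c743000000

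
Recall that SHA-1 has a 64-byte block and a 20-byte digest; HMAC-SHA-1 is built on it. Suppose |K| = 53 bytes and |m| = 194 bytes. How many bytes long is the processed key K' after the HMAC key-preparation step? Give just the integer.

64

Key is 53 ≤ 64 bytes, zero-padded: |K'| = 64.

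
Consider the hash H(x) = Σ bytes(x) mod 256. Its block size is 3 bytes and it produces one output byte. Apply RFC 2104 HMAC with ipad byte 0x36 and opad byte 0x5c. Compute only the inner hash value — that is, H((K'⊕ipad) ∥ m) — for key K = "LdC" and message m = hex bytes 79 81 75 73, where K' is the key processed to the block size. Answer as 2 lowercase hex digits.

Key "LdC" = 4c 64 43 is exactly B = 3 bytes: K' = 4c 64 43.
K' ⊕ ipad = 7a 52 75.
Inner input = 7a 52 75 ∥ 79 81 75 73.
Inner hash: sum = 122+82+117+121+129+117+115 = 803; mod 256 = 35 → 23.

23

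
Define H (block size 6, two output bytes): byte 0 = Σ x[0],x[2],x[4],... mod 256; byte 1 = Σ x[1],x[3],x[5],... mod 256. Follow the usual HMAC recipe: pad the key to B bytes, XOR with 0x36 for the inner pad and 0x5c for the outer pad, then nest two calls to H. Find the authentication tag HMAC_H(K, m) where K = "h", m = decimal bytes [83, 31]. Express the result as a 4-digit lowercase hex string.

Key "h" = 68 is 1 byte ≤ B = 6; zero-pad to 6 bytes: K' = 68 00 00 00 00 00.
K' ⊕ ipad = 5e 36 36 36 36 36.  K' ⊕ opad = 34 5c 5c 5c 5c 5c.
Inner input = (K'⊕ipad) ∥ m = 5e 36 36 36 36 36 ∥ 53 1f.
Inner hash: even-index sum = 285 mod 256 = 29; odd-index sum = 193 mod 256 = 193 → 1d c1.
Outer input = (K'⊕opad) ∥ inner = 34 5c 5c 5c 5c 5c ∥ 1d c1.
Outer hash (tag): even-index sum = 265 mod 256 = 9; odd-index sum = 469 mod 256 = 213 → 09 d5.

09d5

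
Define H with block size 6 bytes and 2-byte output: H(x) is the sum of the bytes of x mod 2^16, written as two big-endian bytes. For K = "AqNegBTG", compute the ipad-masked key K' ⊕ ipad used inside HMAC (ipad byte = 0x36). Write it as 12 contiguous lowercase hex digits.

349f36363636

Key "AqNegBTG" = 41 71 4e 65 67 42 54 47 is 8 bytes > B = 6, so hash it first: H(key) = 02 a9, then zero-pad to 6 bytes: K' = 02 a9 00 00 00 00.
XOR each byte with 0x36: 02⊕36=34, a9⊕36=9f, 00⊕36=36, 00⊕36=36, 00⊕36=36, 00⊕36=36.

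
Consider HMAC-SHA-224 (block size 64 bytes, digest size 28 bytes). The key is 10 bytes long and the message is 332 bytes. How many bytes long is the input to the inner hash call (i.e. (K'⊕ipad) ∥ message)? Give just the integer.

Key is 10 ≤ 64 bytes, zero-padded: |K'| = 64.
Inner input = (K'⊕ipad) ∥ m → 64 + 332 = 396 bytes.

396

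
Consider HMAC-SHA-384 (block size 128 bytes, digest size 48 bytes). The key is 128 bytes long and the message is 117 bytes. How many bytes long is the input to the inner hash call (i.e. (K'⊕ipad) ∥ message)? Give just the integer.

Key is 128 ≤ 128 bytes, zero-padded: |K'| = 128.
Inner input = (K'⊕ipad) ∥ m → 128 + 117 = 245 bytes.

245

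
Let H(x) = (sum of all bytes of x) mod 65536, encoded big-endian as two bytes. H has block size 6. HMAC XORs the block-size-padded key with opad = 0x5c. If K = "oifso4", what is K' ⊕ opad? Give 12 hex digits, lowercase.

33353a2f3368

Key "oifso4" = 6f 69 66 73 6f 34 is exactly B = 6 bytes: K' = 6f 69 66 73 6f 34.
XOR each byte with 0x5c: 6f⊕5c=33, 69⊕5c=35, 66⊕5c=3a, 73⊕5c=2f, 6f⊕5c=33, 34⊕5c=68.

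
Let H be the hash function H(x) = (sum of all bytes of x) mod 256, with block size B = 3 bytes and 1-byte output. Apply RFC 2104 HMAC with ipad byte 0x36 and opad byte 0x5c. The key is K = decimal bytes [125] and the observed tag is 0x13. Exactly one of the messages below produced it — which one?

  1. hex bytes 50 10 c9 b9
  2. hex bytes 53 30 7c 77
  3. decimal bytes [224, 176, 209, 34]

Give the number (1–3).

Key decimal bytes [125] = 7d is 1 byte ≤ B = 3; zero-pad to 3 bytes: K' = 7d 00 00.
K' ⊕ ipad = 4b 36 36; K' ⊕ opad = 21 5c 5c.
m1: inner = H(4b 36 36 50 10 c9 b9) = 99; tag = H(21 5c 5c 99) = 72
m2: inner = H(4b 36 36 53 30 7c 77) = 2d; tag = H(21 5c 5c 2d) = 06
m3: inner = H(4b 36 36 e0 b0 d1 22) = 3a; tag = H(21 5c 5c 3a) = 13 ← matches

3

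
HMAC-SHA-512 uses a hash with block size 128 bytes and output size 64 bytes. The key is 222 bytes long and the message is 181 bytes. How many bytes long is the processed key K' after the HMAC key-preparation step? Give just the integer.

Key is 222 > 128 bytes, so it is hashed to 64 bytes then zero-padded to 128: |K'| = 128.

128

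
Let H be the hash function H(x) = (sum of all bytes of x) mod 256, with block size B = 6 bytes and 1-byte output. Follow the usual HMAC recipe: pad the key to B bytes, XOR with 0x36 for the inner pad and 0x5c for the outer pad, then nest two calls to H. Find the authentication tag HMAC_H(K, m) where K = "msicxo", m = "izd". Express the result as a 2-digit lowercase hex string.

6d

Key "msicxo" = 6d 73 69 63 78 6f is exactly B = 6 bytes: K' = 6d 73 69 63 78 6f.
K' ⊕ ipad = 5b 45 5f 55 4e 59.  K' ⊕ opad = 31 2f 35 3f 24 33.
Inner input = (K'⊕ipad) ∥ m = 5b 45 5f 55 4e 59 ∥ 69 7a 64.
Inner hash: sum = 91+69+95+85+78+89+105+122+100 = 834; mod 256 = 66 → 42.
Outer input = (K'⊕opad) ∥ inner = 31 2f 35 3f 24 33 ∥ 42.
Outer hash (tag): sum = 49+47+53+63+36+51+66 = 365; mod 256 = 109 → 6d.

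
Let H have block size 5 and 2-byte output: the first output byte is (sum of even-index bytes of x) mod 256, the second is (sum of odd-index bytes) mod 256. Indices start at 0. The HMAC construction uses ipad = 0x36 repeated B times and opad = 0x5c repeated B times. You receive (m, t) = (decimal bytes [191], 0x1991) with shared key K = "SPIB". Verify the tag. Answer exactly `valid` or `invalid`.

Key "SPIB" = 53 50 49 42 is 4 bytes ≤ B = 5; zero-pad to 5 bytes: K' = 53 50 49 42 00.
K' ⊕ ipad = 65 66 7f 74 36; K' ⊕ opad = 0f 0c 15 1e 5c.
Inner hash: even-index sum = 282 mod 256 = 26; odd-index sum = 409 mod 256 = 153 → 1a 99.
Outer hash (recomputed tag): even-index sum = 281 mod 256 = 25; odd-index sum = 68 mod 256 = 68 → 19 44.
Recomputed tag = 1944; claimed = 1991 → mismatch.

invalid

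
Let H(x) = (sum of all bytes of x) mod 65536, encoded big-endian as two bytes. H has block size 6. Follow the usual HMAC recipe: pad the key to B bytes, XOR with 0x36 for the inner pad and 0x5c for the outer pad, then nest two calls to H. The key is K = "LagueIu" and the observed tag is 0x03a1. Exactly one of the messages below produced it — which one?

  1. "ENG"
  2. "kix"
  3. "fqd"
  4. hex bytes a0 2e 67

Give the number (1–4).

3

Key "LagueIu" = 4c 61 67 75 65 49 75 is 7 bytes > B = 6, so hash it first: H(key) = 02 ac, then zero-pad to 6 bytes: K' = 02 ac 00 00 00 00.
K' ⊕ ipad = 34 9a 36 36 36 36; K' ⊕ opad = 5e f0 5c 5c 5c 5c.
m1: inner = H(34 9a 36 36 36 36 45 4e 47) = 02 80; tag = H(5e f0 5c 5c 5c 5c 02 80) = 0340
m2: inner = H(34 9a 36 36 36 36 6b 69 78) = 02 f2; tag = H(5e f0 5c 5c 5c 5c 02 f2) = 03b2
m3: inner = H(34 9a 36 36 36 36 66 71 64) = 02 e1; tag = H(5e f0 5c 5c 5c 5c 02 e1) = 03a1 ← matches
m4: inner = H(34 9a 36 36 36 36 a0 2e 67) = 02 db; tag = H(5e f0 5c 5c 5c 5c 02 db) = 039b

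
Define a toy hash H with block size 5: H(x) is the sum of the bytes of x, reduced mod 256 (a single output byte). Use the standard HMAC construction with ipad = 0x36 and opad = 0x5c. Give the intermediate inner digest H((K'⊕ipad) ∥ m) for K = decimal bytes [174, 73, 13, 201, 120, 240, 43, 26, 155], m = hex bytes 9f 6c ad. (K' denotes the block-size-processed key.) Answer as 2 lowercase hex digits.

Key decimal bytes [174, 73, 13, 201, 120, 240, 43, 26, 155] = ae 49 0d c9 78 f0 2b 1a 9b is 9 bytes > B = 5, so hash it first: H(key) = 15, then zero-pad to 5 bytes: K' = 15 00 00 00 00.
K' ⊕ ipad = 23 36 36 36 36.
Inner input = 23 36 36 36 36 ∥ 9f 6c ad.
Inner hash: sum = 35+54+54+54+54+159+108+173 = 691; mod 256 = 179 → b3.

b3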